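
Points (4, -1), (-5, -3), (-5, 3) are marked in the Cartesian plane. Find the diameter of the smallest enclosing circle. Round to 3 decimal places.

Call the three points A, B, C in the order given.
Side lengths²: AB² = 85, AC² = 97, BC² = 36.
Since AC² = 97 < 85 + 36 = 121, the triangle is acute, so the smallest enclosing circle is the circumcircle.
Circumcentre = (-17/18, 0), r² = 8245/324.
Diameter = 2r = 2√(8245/324) ≈ 10.089.

10.089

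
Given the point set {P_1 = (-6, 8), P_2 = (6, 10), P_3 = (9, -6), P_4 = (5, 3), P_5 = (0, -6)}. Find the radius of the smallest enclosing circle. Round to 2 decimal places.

10.26

By Welzl's lemma the MEC is supported by two points (diametrically opposite) or three points (on a circumcircle).
The farthest pair is P_1–P_3 with squared distance 421. The circle on this segment as diameter has centre (1.5, 1) and r² = 421/4 = 105.25.
Check P_2: distance² to centre = 101.25 ≤ 105.25, so it lies inside.
All remaining points lie in this disk, and no smaller disk contains both endpoints, so this is the minimum enclosing circle.
r = √(105.25) ≈ 10.26.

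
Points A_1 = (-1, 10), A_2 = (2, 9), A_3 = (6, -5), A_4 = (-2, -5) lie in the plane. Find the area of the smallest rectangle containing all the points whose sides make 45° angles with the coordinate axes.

In coordinates u = x + y, v = x − y the rectangle is axis-aligned; the map (x,y)→(u,v) scales areas by 2.
u-values: 9, 11, 1, -7; range = 11 − (-7) = 18.
v-values: -11, -7, 11, 3; range = 11 − (-11) = 22.
Area = (18 × 22) / 2 = 198.

198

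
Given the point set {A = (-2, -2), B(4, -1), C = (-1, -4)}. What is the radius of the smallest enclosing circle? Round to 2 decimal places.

Side lengths²: AB² = 37, AC² = 5, BC² = 34.
Since AB² = 37 < 34 + 5 = 39, the triangle is acute, so the smallest enclosing circle is the circumcircle.
Circumcentre = (27/26, -45/26), r² = 3145/338.
r = √(3145/338) ≈ 3.05.

3.05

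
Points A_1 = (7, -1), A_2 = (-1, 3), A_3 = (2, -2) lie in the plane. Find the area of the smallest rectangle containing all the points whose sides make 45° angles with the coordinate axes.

36

In coordinates u = x + y, v = x − y the rectangle is axis-aligned; the map (x,y)→(u,v) scales areas by 2.
u-values: 6, 2, 0; range = 6 − 0 = 6.
v-values: 8, -4, 4; range = 8 − (-4) = 12.
Area = (6 × 12) / 2 = 36.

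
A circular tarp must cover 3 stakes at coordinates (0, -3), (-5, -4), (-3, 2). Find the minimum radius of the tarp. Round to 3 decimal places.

3.358

Call the three points A, B, C in the order given.
Side lengths²: AB² = 26, AC² = 34, BC² = 40.
Since BC² = 40 < 34 + 26 = 60, the triangle is acute, so the smallest enclosing circle is the circumcircle.
Circumcentre = (-41/14, -19/14), r² = 1105/98.
r = √(1105/98) ≈ 3.358.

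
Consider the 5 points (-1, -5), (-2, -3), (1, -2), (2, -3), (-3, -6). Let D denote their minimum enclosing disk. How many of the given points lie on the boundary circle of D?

The farthest pair is (2, -3)–(-3, -6) with squared distance 34. The circle on this segment as diameter has centre (-0.5, -4.5) and r² = 34/4 = 8.5.
Check (-1, -5): distance² to centre = 0.5 ≤ 8.5, so it lies inside.
All remaining points lie in this disk, and no smaller disk contains both endpoints, so this is the minimum enclosing circle.
The points at distance exactly r from the centre are (1, -2), (2, -3), (-3, -6) — 3 points.

3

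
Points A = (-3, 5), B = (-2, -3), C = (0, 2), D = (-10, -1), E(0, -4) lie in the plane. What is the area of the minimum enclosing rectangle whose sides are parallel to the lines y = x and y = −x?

84.5

In coordinates u = x + y, v = x − y the rectangle is axis-aligned; the map (x,y)→(u,v) scales areas by 2.
u-values: 2, -5, 2, -11, -4; range = 2 − (-11) = 13.
v-values: -8, 1, -2, -9, 4; range = 4 − (-9) = 13.
Area = (13 × 13) / 2 = 84.5.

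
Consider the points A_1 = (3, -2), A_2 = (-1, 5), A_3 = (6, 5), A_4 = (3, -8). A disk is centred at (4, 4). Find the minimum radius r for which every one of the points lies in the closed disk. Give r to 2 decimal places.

12.04

The required radius is the distance from (4, 4) to the farthest point.
Squared distances: 37, 26, 5, 145.
Maximum is 145, attained at A_4.
r = √145 ≈ 12.04.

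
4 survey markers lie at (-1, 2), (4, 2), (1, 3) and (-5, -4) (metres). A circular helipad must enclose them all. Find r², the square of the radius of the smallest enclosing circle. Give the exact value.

29.25

The farthest pair is (4, 2)–(-5, -4) with squared distance 117. The circle on this segment as diameter has centre (-0.5, -1) and r² = 117/4 = 29.25.
Check (-1, 2): distance² to centre = 9.25 ≤ 29.25, so it lies inside.
All remaining points lie in this disk, and no smaller disk contains both endpoints, so this is the minimum enclosing circle.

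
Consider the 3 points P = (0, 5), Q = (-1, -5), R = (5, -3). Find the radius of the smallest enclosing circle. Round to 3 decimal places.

Side lengths²: PQ² = 101, PR² = 89, QR² = 40.
Since PQ² = 101 < 89 + 40 = 129, the triangle is acute, so the smallest enclosing circle is the circumcircle.
Circumcentre = (41/58, -7/58), r² = 44945/1682.
r = √(44945/1682) ≈ 5.169.

5.169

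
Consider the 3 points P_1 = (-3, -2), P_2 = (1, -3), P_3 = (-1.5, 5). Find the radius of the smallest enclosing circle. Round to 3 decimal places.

Side lengths²: P_1P_2² = 17, P_1P_3² = 51.25, P_2P_3² = 70.25.
Since P_2P_3² = 70.25 ≥ 51.25 + 17 = 68.25, the angle opposite P_2P_3 is not acute, so the smallest enclosing circle has P_2P_3 as diameter.
Centre = midpoint of P_2P_3 = (-0.25, 1), r² = 70.25/4 = 17.5625.
r = √(17.5625) ≈ 4.191.

4.191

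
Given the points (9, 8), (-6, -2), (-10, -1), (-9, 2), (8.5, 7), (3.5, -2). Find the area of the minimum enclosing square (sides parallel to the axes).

The bounding box has width 19 and height 10.
An axis-aligned square enclosing the set must have side ≥ max(width, height).
So the minimum side is max(19, 10) = 19.
Area = 19² = 361.

361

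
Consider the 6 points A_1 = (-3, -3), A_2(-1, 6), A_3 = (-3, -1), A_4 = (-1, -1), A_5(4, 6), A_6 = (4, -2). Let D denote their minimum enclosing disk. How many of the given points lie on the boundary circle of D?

2

A smallest enclosing disk is always determined by at most three of the input points on its boundary.
The farthest pair is A_1–A_5 with squared distance 130. The circle on this segment as diameter has centre (0.5, 1.5) and r² = 130/4 = 32.5.
Check A_2: distance² to centre = 22.5 ≤ 32.5, so it lies inside.
All remaining points lie in this disk, and no smaller disk contains both endpoints, so this is the minimum enclosing circle.
The points at distance exactly r from the centre are A_1, A_5 — 2 points.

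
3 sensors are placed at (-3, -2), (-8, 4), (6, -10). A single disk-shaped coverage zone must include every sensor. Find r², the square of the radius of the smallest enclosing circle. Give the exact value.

Call the three points A, B, C in the order given.
Side lengths²: AB² = 61, AC² = 145, BC² = 392.
Since BC² = 392 ≥ 145 + 61 = 206, the angle opposite BC is not acute, so the smallest enclosing circle has BC as diameter.
Centre = midpoint of BC = (-1, -3), r² = 392/4 = 98.

98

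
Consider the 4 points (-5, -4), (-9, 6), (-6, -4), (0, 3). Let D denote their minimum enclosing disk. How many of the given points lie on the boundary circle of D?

3

By Welzl's lemma the MEC is supported by two points (diametrically opposite) or three points (on a circumcircle).
The minimum enclosing circle is determined by three boundary points: (-9, 6), (-6, -4), (0, 3).
Their circumcentre is (-295/54, 29/18) with r² = 46325/1458.
The farthest remaining point (-5, -4) is at distance² 46217/1458 ≤ 46325/1458.
The points at distance exactly r from the centre are (-9, 6), (-6, -4), (0, 3) — 3 points.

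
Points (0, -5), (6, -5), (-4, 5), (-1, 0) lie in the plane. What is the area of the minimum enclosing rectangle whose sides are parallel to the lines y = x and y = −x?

In coordinates u = x + y, v = x − y the rectangle is axis-aligned; the map (x,y)→(u,v) scales areas by 2.
u-values: -5, 1, 1, -1; range = 1 − (-5) = 6.
v-values: 5, 11, -9, -1; range = 11 − (-9) = 20.
Area = (6 × 20) / 2 = 60.

60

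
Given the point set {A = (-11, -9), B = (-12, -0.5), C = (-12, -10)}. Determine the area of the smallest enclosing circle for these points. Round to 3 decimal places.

Side lengths²: AB² = 73.25, AC² = 2, BC² = 90.25.
Since BC² = 90.25 ≥ 73.25 + 2 = 75.25, the angle opposite BC is not acute, so the smallest enclosing circle has BC as diameter.
Centre = midpoint of BC = (-12, -5.25), r² = 90.25/4 = 22.5625.
Area = π·r² = π·22.5625 ≈ 70.882.

70.882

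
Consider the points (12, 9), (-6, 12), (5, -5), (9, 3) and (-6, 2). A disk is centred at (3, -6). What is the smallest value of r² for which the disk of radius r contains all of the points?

405

The required radius is the distance from (3, -6) to the farthest point.
Squared distances: 306, 405, 5, 117, 145.
Maximum is 405, attained at (-6, 12).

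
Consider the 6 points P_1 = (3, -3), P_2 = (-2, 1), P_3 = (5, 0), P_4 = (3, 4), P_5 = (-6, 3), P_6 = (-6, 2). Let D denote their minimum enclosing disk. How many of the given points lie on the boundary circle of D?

3

By Welzl's lemma the MEC is supported by two points (diametrically opposite) or three points (on a circumcircle).
The farthest pair is P_3–P_5 with squared distance 130. The circle on this segment as diameter has centre (-0.5, 1.5) and r² = 130/4 = 32.5.
Check P_1: distance² to centre = 32.5 ≤ 32.5, so it lies inside.
All remaining points lie in this disk, and no smaller disk contains both endpoints, so this is the minimum enclosing circle.
The points at distance exactly r from the centre are P_1, P_3, P_5 — 3 points.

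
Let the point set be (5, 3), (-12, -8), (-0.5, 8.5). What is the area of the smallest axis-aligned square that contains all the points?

289

The bounding box has width 17 and height 16.5.
An axis-aligned square enclosing the set must have side ≥ max(width, height).
So the minimum side is max(17, 16.5) = 17.
Area = 17² = 289.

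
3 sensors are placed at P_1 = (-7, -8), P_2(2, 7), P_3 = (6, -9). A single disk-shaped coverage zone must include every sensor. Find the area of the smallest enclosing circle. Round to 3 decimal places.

267.035

Side lengths²: P_1P_2² = 306, P_1P_3² = 170, P_2P_3² = 272.
Since P_1P_2² = 306 < 272 + 170 = 442, the triangle is acute, so the smallest enclosing circle is the circumcircle.
Circumcentre = (0, -2), r² = 85.
Area = π·r² = π·85 ≈ 267.035.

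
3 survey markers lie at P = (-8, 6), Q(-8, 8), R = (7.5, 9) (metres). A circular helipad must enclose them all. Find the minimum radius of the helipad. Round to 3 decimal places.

7.894

Side lengths²: PQ² = 4, PR² = 249.25, QR² = 241.25.
Since PR² = 249.25 ≥ 241.25 + 4 = 245.25, the angle opposite PR is not acute, so the smallest enclosing circle has PR as diameter.
Centre = midpoint of PR = (-0.25, 7.5), r² = 249.25/4 = 62.3125.
r = √(62.3125) ≈ 7.894.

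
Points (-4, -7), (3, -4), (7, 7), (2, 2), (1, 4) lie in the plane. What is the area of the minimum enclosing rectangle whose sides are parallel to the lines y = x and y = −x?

125

In coordinates u = x + y, v = x − y the rectangle is axis-aligned; the map (x,y)→(u,v) scales areas by 2.
u-values: -11, -1, 14, 4, 5; range = 14 − (-11) = 25.
v-values: 3, 7, 0, 0, -3; range = 7 − (-3) = 10.
Area = (25 × 10) / 2 = 125.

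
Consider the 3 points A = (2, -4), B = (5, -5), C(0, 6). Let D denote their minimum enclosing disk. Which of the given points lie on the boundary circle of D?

B, C

Side lengths²: AB² = 10, AC² = 104, BC² = 146.
Since BC² = 146 ≥ 104 + 10 = 114, the angle opposite BC is not acute, so the smallest enclosing circle has BC as diameter.
Centre = midpoint of BC = (2.5, 0.5), r² = 146/4 = 36.5.
The points at distance exactly r from the centre are B, C — 2 points.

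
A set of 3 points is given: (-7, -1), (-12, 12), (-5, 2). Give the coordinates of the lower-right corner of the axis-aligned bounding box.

(-5, -1)

x-range [-12, -5], y-range [-1, 12].
The lower-right corner is (-5, -1).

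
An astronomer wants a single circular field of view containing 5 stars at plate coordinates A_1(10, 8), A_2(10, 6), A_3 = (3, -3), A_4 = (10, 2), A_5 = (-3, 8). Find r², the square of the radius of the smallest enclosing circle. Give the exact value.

13345/242

By Welzl's lemma the MEC is supported by two points (diametrically opposite) or three points (on a circumcircle).
The minimum enclosing circle is determined by three boundary points: A_1, A_3, A_5.
Their circumcentre is (3.5, 97/22) with r² = 13345/242.
The farthest remaining point A_4 is at distance² 11629/242 ≤ 13345/242.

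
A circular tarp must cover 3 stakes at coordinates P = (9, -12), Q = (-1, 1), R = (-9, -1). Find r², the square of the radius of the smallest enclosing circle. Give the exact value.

Side lengths²: PQ² = 269, PR² = 445, QR² = 68.
Since PR² = 445 ≥ 269 + 68 = 337, the angle opposite PR is not acute, so the smallest enclosing circle has PR as diameter.
Centre = midpoint of PR = (0, -6.5), r² = 445/4 = 111.25.

111.25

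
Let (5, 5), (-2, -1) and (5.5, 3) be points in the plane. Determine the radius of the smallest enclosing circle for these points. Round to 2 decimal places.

4.61

Call the three points A, B, C in the order given.
Side lengths²: AB² = 85, AC² = 4.25, BC² = 72.25.
Since AB² = 85 ≥ 72.25 + 4.25 = 76.5, the angle opposite AB is not acute, so the smallest enclosing circle has AB as diameter.
Centre = midpoint of AB = (1.5, 2), r² = 85/4 = 21.25.
r = √(21.25) ≈ 4.61.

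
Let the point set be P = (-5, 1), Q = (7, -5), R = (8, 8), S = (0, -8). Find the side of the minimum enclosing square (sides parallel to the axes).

16

The bounding box has width 13 and height 16.
An axis-aligned square enclosing the set must have side ≥ max(width, height).
So the minimum side is max(13, 16) = 16.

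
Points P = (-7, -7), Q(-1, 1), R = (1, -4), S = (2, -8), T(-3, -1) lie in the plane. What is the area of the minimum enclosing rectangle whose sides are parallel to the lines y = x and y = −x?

In coordinates u = x + y, v = x − y the rectangle is axis-aligned; the map (x,y)→(u,v) scales areas by 2.
u-values: -14, 0, -3, -6, -4; range = 0 − (-14) = 14.
v-values: 0, -2, 5, 10, -2; range = 10 − (-2) = 12.
Area = (14 × 12) / 2 = 84.

84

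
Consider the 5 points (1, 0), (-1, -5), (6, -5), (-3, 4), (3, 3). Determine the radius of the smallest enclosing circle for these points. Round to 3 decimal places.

The minimum enclosing circle of a finite set is fixed by two of the points (as a diameter) or three (as a circumcircle).
The farthest pair is (6, -5)–(-3, 4) with squared distance 162. The circle on this segment as diameter has centre (1.5, -0.5) and r² = 162/4 = 40.5.
Check (1, 0): distance² to centre = 0.5 ≤ 40.5, so it lies inside.
All remaining points lie in this disk, and no smaller disk contains both endpoints, so this is the minimum enclosing circle.
r = √(40.5) ≈ 6.364.

6.364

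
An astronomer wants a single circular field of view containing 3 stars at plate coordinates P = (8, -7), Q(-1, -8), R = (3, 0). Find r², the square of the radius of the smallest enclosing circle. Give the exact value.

7585/289

Side lengths²: PQ² = 82, PR² = 74, QR² = 80.
Since PQ² = 82 < 80 + 74 = 154, the triangle is acute, so the smallest enclosing circle is the circumcircle.
Circumcentre = (55/17, -87/17), r² = 7585/289.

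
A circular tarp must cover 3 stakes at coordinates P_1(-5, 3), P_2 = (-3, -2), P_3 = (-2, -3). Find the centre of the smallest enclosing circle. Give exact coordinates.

(-3.5, 0)

Side lengths²: P_1P_2² = 29, P_1P_3² = 45, P_2P_3² = 2.
Since P_1P_3² = 45 ≥ 29 + 2 = 31, the angle opposite P_1P_3 is not acute, so the smallest enclosing circle has P_1P_3 as diameter.
Centre = midpoint of P_1P_3 = (-3.5, 0), r² = 45/4 = 11.25.
Centre = (-3.5, 0).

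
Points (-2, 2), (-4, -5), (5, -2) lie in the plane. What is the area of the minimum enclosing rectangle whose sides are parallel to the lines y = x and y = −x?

In coordinates u = x + y, v = x − y the rectangle is axis-aligned; the map (x,y)→(u,v) scales areas by 2.
u-values: 0, -9, 3; range = 3 − (-9) = 12.
v-values: -4, 1, 7; range = 7 − (-4) = 11.
Area = (12 × 11) / 2 = 66.

66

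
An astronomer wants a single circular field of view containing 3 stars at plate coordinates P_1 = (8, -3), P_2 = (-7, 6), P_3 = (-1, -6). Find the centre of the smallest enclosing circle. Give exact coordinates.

Side lengths²: P_1P_2² = 306, P_1P_3² = 90, P_2P_3² = 180.
Since P_1P_2² = 306 ≥ 180 + 90 = 270, the angle opposite P_1P_2 is not acute, so the smallest enclosing circle has P_1P_2 as diameter.
Centre = midpoint of P_1P_2 = (0.5, 1.5), r² = 306/4 = 76.5.
Centre = (0.5, 1.5).

(0.5, 1.5)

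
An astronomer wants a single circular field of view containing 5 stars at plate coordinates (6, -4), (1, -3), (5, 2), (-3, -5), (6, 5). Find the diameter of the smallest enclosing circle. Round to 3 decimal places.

By Welzl's lemma the MEC is supported by two points (diametrically opposite) or three points (on a circumcircle).
The farthest pair is (-3, -5)–(6, 5) with squared distance 181. The circle on this segment as diameter has centre (1.5, 0) and r² = 181/4 = 45.25.
Check (6, -4): distance² to centre = 36.25 ≤ 45.25, so it lies inside.
All remaining points lie in this disk, and no smaller disk contains both endpoints, so this is the minimum enclosing circle.
Diameter = 2r = 2√(45.25) ≈ 13.454.

13.454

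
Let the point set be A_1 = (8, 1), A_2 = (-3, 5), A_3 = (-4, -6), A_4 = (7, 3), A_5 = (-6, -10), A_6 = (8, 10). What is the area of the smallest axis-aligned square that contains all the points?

The bounding box has width 14 and height 20.
An axis-aligned square enclosing the set must have side ≥ max(width, height).
So the minimum side is max(14, 20) = 20.
Area = 20² = 400.

400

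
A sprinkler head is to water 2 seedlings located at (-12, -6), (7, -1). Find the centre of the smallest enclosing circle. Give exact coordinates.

(-2.5, -3.5)

The smallest circle enclosing two points has them as diameter endpoints.
Centre = midpoint = (-2.5, -3.5); r² = |(-12, -6)−(7, -1)|²/4 = 386/4 = 96.5.
Centre = (-2.5, -3.5).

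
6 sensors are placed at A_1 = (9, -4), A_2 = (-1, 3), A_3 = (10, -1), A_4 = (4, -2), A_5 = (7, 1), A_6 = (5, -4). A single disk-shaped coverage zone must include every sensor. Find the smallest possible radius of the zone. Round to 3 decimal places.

A smallest enclosing disk is always determined by at most three of the input points on its boundary.
The farthest pair is A_1–A_2 with squared distance 149. The circle on this segment as diameter has centre (4, -0.5) and r² = 149/4 = 37.25.
Check A_3: distance² to centre = 36.25 ≤ 37.25, so it lies inside.
All remaining points lie in this disk, and no smaller disk contains both endpoints, so this is the minimum enclosing circle.
r = √(37.25) ≈ 6.103.

6.103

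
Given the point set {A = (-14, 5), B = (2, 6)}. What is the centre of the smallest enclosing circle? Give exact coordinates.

(-6, 5.5)

The smallest circle enclosing two points has them as diameter endpoints.
Centre = midpoint = (-6, 5.5); r² = |AB|²/4 = 257/4 = 64.25.
Centre = (-6, 5.5).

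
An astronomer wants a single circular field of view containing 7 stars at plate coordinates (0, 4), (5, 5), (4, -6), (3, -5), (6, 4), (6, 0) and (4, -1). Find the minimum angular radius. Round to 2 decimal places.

5.62

The minimum enclosing circle is determined by three boundary points: (0, 4), (5, 5), (4, -6).
Their circumcentre is (94/27, -11/27) with r² = 22997/729.
The farthest remaining point (6, 4) is at distance² 18785/729 ≤ 22997/729.
r = √(22997/729) ≈ 5.62.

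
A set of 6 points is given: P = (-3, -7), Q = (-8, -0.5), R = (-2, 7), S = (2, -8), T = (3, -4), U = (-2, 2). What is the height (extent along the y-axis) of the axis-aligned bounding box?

15

max y = 7, min y = -8, so height = 15.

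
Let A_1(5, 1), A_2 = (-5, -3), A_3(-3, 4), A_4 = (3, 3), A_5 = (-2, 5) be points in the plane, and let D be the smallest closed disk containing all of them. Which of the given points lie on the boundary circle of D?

A smallest enclosing disk is always determined by at most three of the input points on its boundary.
The minimum enclosing circle is determined by three boundary points: A_1, A_2, A_5.
Their circumcentre is (-11/34, -13/68) with r² = 137605/4624.
The farthest remaining point A_3 is at distance² 114349/4624 ≤ 137605/4624.
The points at distance exactly r from the centre are A_1, A_2, A_5 — 3 points.

A_1, A_2, A_5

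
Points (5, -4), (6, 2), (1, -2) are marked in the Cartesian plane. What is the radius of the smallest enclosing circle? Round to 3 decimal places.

3.350

Call the three points A, B, C in the order given.
Side lengths²: AB² = 37, AC² = 20, BC² = 41.
Since BC² = 41 < 37 + 20 = 57, the triangle is acute, so the smallest enclosing circle is the circumcircle.
Circumcentre = (107/26, -10/13), r² = 7585/676.
r = √(7585/676) ≈ 3.350.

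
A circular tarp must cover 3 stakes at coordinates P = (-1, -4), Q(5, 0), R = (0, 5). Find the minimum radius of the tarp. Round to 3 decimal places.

4.617

Side lengths²: PQ² = 52, PR² = 82, QR² = 50.
Since PR² = 82 < 52 + 50 = 102, the triangle is acute, so the smallest enclosing circle is the circumcircle.
Circumcentre = (0.4, 0.4), r² = 21.32.
r = √(21.32) ≈ 4.617.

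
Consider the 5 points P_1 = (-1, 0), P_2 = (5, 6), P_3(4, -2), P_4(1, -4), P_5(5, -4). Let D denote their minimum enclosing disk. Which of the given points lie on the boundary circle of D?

A smallest enclosing disk is always determined by at most three of the input points on its boundary.
The farthest pair is P_2–P_4 with squared distance 116. The circle on this segment as diameter has centre (3, 1) and r² = 116/4 = 29.
Check P_1: distance² to centre = 17 ≤ 29, so it lies inside.
All remaining points lie in this disk, and no smaller disk contains both endpoints, so this is the minimum enclosing circle.
The points at distance exactly r from the centre are P_2, P_4, P_5 — 3 points.

P_2, P_4, P_5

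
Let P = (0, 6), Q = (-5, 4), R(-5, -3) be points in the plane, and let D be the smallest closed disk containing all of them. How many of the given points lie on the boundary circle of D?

Side lengths²: PQ² = 29, PR² = 106, QR² = 49.
Since PR² = 106 ≥ 49 + 29 = 78, the angle opposite PR is not acute, so the smallest enclosing circle has PR as diameter.
Centre = midpoint of PR = (-2.5, 1.5), r² = 106/4 = 26.5.
The points at distance exactly r from the centre are P, R — 2 points.

2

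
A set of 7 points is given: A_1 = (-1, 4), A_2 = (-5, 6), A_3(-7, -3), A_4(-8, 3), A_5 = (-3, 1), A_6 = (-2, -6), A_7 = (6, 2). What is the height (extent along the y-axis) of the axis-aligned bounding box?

12

max y = 6, min y = -6, so height = 12.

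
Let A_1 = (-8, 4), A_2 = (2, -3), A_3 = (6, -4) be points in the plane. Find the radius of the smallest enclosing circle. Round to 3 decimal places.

Side lengths²: A_1A_2² = 149, A_1A_3² = 260, A_2A_3² = 17.
Since A_1A_3² = 260 ≥ 149 + 17 = 166, the angle opposite A_1A_3 is not acute, so the smallest enclosing circle has A_1A_3 as diameter.
Centre = midpoint of A_1A_3 = (-1, 0), r² = 260/4 = 65.
r = √65 ≈ 8.062.

8.062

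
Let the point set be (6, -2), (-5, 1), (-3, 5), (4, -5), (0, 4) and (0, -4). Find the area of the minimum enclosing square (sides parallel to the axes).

The bounding box has width 11 and height 10.
An axis-aligned square enclosing the set must have side ≥ max(width, height).
So the minimum side is max(11, 10) = 11.
Area = 11² = 121.

121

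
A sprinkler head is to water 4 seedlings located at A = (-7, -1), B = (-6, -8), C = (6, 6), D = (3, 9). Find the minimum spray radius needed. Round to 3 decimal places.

By Welzl's lemma the MEC is supported by two points (diametrically opposite) or three points (on a circumcircle).
The farthest pair is B–D with squared distance 370. The circle on this segment as diameter has centre (-1.5, 0.5) and r² = 370/4 = 92.5.
Check A: distance² to centre = 32.5 ≤ 92.5, so it lies inside.
All remaining points lie in this disk, and no smaller disk contains both endpoints, so this is the minimum enclosing circle.
r = √(92.5) ≈ 9.618.

9.618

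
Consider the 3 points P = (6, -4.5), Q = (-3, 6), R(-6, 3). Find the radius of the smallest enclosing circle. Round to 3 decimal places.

7.096

Side lengths²: PQ² = 191.25, PR² = 200.25, QR² = 18.
Since PR² = 200.25 < 191.25 + 18 = 209.25, the triangle is acute, so the smallest enclosing circle is the circumcircle.
Circumcentre = (15/52, -15/52), r² = 68085/1352.
r = √(68085/1352) ≈ 7.096.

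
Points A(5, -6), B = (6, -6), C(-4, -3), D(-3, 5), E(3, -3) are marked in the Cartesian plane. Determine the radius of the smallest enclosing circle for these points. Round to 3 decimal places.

7.106

The minimum enclosing circle of a finite set is fixed by two of the points (as a diameter) or three (as a circumcircle).
The farthest pair is B–D with squared distance 202. The circle on this segment as diameter has centre (1.5, -0.5) and r² = 202/4 = 50.5.
Check A: distance² to centre = 42.5 ≤ 50.5, so it lies inside.
All remaining points lie in this disk, and no smaller disk contains both endpoints, so this is the minimum enclosing circle.
r = √(50.5) ≈ 7.106.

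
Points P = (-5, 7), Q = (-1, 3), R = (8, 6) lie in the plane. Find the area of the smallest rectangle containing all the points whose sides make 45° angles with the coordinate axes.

In coordinates u = x + y, v = x − y the rectangle is axis-aligned; the map (x,y)→(u,v) scales areas by 2.
u-values: 2, 2, 14; range = 14 − 2 = 12.
v-values: -12, -4, 2; range = 2 − (-12) = 14.
Area = (12 × 14) / 2 = 84.

84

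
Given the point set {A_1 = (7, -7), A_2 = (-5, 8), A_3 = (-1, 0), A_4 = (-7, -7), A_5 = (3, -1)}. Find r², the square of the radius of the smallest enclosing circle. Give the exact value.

93.89

By Welzl's lemma the MEC is supported by two points (diametrically opposite) or three points (on a circumcircle).
The minimum enclosing circle is determined by three boundary points: A_1, A_2, A_4.
Their circumcentre is (0, -0.3) with r² = 93.89.
The farthest remaining point A_5 is at distance² 9.49 ≤ 93.89.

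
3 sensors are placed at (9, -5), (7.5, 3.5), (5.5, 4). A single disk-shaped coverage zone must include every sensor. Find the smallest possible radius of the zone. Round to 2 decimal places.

Call the three points A, B, C in the order given.
Side lengths²: AB² = 74.5, AC² = 93.25, BC² = 4.25.
Since AC² = 93.25 ≥ 74.5 + 4.25 = 78.75, the angle opposite AC is not acute, so the smallest enclosing circle has AC as diameter.
Centre = midpoint of AC = (7.25, -0.5), r² = 93.25/4 = 23.3125.
r = √(23.3125) ≈ 4.83.

4.83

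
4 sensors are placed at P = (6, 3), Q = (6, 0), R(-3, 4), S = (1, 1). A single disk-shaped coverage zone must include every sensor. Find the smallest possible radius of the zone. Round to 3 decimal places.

4.924

The farthest pair is Q–R with squared distance 97. The circle on this segment as diameter has centre (1.5, 2) and r² = 97/4 = 24.25.
Check P: distance² to centre = 21.25 ≤ 24.25, so it lies inside.
All remaining points lie in this disk, and no smaller disk contains both endpoints, so this is the minimum enclosing circle.
r = √(24.25) ≈ 4.924.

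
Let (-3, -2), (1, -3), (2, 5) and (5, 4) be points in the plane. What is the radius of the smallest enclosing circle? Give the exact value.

The farthest pair is (-3, -2)–(5, 4) with squared distance 100. The circle on this segment as diameter has centre (1, 1) and r² = 100/4 = 25.
Check (1, -3): distance² to centre = 16 ≤ 25, so it lies inside.
All remaining points lie in this disk, and no smaller disk contains both endpoints, so this is the minimum enclosing circle.
r = √25 = 5.

5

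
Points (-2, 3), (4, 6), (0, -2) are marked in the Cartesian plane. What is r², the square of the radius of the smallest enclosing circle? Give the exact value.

Call the three points A, B, C in the order given.
Side lengths²: AB² = 45, AC² = 29, BC² = 80.
Since BC² = 80 ≥ 45 + 29 = 74, the angle opposite BC is not acute, so the smallest enclosing circle has BC as diameter.
Centre = midpoint of BC = (2, 2), r² = 80/4 = 20.

20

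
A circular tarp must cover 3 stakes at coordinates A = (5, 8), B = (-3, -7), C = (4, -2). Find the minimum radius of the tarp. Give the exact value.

8.5

Side lengths²: AB² = 289, AC² = 101, BC² = 74.
Since AB² = 289 ≥ 101 + 74 = 175, the angle opposite AB is not acute, so the smallest enclosing circle has AB as diameter.
Centre = midpoint of AB = (1, 0.5), r² = 289/4 = 72.25.
r = √(72.25) = 8.5.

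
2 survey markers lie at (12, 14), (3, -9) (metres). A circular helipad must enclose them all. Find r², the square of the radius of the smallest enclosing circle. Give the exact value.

152.5

The smallest circle enclosing two points has them as diameter endpoints.
Centre = midpoint = (7.5, 2.5); r² = |(12, 14)−(3, -9)|²/4 = 610/4 = 152.5.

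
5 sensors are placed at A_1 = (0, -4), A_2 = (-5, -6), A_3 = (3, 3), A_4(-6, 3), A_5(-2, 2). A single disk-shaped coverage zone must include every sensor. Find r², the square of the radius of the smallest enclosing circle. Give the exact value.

5945/162

The minimum enclosing circle is determined by three boundary points: A_2, A_3, A_4.
Their circumcentre is (-1.5, -19/18) with r² = 5945/162.
The farthest remaining point A_1 is at distance² 1769/162 ≤ 5945/162.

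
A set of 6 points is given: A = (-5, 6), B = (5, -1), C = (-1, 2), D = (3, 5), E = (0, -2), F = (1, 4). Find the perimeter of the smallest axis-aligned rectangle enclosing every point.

Width = max x − min x = 5 − (-5) = 10.
Height = max y − min y = 6 − (-2) = 8.
Perimeter = 2(10 + 8) = 36.

36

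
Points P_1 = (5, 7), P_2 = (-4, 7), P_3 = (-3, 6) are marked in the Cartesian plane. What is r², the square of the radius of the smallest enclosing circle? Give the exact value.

20.25

Side lengths²: P_1P_2² = 81, P_1P_3² = 65, P_2P_3² = 2.
Since P_1P_2² = 81 ≥ 65 + 2 = 67, the angle opposite P_1P_2 is not acute, so the smallest enclosing circle has P_1P_2 as diameter.
Centre = midpoint of P_1P_2 = (0.5, 7), r² = 81/4 = 20.25.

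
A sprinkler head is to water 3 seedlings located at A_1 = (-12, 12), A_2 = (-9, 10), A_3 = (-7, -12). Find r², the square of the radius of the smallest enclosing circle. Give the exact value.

150.25

Side lengths²: A_1A_2² = 13, A_1A_3² = 601, A_2A_3² = 488.
Since A_1A_3² = 601 ≥ 488 + 13 = 501, the angle opposite A_1A_3 is not acute, so the smallest enclosing circle has A_1A_3 as diameter.
Centre = midpoint of A_1A_3 = (-9.5, 0), r² = 601/4 = 150.25.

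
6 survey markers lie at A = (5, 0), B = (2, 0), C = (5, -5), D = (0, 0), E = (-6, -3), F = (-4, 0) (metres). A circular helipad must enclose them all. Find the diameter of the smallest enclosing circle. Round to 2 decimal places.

11.59

By Welzl's lemma the MEC is supported by two points (diametrically opposite) or three points (on a circumcircle).
The minimum enclosing circle is determined by three boundary points: A, C, E.
Their circumcentre is (-5/22, -2.5) with r² = 8125/242.
The farthest remaining point F is at distance² 4957/242 ≤ 8125/242.
Diameter = 2r = 2√(8125/242) ≈ 11.59.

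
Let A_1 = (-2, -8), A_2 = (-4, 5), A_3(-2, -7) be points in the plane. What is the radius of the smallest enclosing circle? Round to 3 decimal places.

Side lengths²: A_1A_2² = 173, A_1A_3² = 1, A_2A_3² = 148.
Since A_1A_2² = 173 ≥ 148 + 1 = 149, the angle opposite A_1A_2 is not acute, so the smallest enclosing circle has A_1A_2 as diameter.
Centre = midpoint of A_1A_2 = (-3, -1.5), r² = 173/4 = 43.25.
r = √(43.25) ≈ 6.576.

6.576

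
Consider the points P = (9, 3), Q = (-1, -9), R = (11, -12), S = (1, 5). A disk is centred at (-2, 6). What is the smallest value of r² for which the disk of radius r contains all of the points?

493

The required radius is the distance from (-2, 6) to the farthest point.
Squared distances: 130, 226, 493, 10.
Maximum is 493, attained at R.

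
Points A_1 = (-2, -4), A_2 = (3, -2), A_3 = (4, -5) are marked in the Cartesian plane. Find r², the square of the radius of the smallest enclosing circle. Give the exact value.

Side lengths²: A_1A_2² = 29, A_1A_3² = 37, A_2A_3² = 10.
Since A_1A_3² = 37 < 29 + 10 = 39, the triangle is acute, so the smallest enclosing circle is the circumcircle.
Circumcentre = (35/34, -147/34), r² = 5365/578.

5365/578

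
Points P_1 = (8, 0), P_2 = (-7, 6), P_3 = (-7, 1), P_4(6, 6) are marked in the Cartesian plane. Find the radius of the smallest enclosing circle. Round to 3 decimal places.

A smallest enclosing disk is always determined by at most three of the input points on its boundary.
The farthest pair is P_1–P_2 with squared distance 261. The circle on this segment as diameter has centre (0.5, 3) and r² = 261/4 = 65.25.
Check P_3: distance² to centre = 60.25 ≤ 65.25, so it lies inside.
All remaining points lie in this disk, and no smaller disk contains both endpoints, so this is the minimum enclosing circle.
r = √(65.25) ≈ 8.078.

8.078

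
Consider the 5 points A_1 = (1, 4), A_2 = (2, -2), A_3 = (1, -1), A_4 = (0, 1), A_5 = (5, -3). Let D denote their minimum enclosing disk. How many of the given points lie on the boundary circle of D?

2

A smallest enclosing disk is always determined by at most three of the input points on its boundary.
The farthest pair is A_1–A_5 with squared distance 65. The circle on this segment as diameter has centre (3, 0.5) and r² = 65/4 = 16.25.
Check A_2: distance² to centre = 7.25 ≤ 16.25, so it lies inside.
All remaining points lie in this disk, and no smaller disk contains both endpoints, so this is the minimum enclosing circle.
The points at distance exactly r from the centre are A_1, A_5 — 2 points.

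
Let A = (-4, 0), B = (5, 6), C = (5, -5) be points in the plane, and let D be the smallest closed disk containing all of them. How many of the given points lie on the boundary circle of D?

Side lengths²: AB² = 117, AC² = 106, BC² = 121.
Since BC² = 121 < 117 + 106 = 223, the triangle is acute, so the smallest enclosing circle is the circumcircle.
Circumcentre = (13/6, 0.5), r² = 689/18.
The points at distance exactly r from the centre are A, B, C — 3 points.

3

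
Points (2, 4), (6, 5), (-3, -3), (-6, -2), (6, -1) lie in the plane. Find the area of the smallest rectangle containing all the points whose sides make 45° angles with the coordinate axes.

104.5

In coordinates u = x + y, v = x − y the rectangle is axis-aligned; the map (x,y)→(u,v) scales areas by 2.
u-values: 6, 11, -6, -8, 5; range = 11 − (-8) = 19.
v-values: -2, 1, 0, -4, 7; range = 7 − (-4) = 11.
Area = (19 × 11) / 2 = 104.5.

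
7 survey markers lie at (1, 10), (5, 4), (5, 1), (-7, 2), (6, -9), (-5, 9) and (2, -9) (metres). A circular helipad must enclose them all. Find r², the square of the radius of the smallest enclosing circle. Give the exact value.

A smallest enclosing disk is always determined by at most three of the input points on its boundary.
The farthest pair is (6, -9)–(-5, 9) with squared distance 445. The circle on this segment as diameter has centre (0.5, 0) and r² = 445/4 = 111.25.
Check (1, 10): distance² to centre = 100.25 ≤ 111.25, so it lies inside.
All remaining points lie in this disk, and no smaller disk contains both endpoints, so this is the minimum enclosing circle.

111.25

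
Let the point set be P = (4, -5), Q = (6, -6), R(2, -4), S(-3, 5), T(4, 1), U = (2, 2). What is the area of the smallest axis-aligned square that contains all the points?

The bounding box has width 9 and height 11.
An axis-aligned square enclosing the set must have side ≥ max(width, height).
So the minimum side is max(9, 11) = 11.
Area = 11² = 121.

121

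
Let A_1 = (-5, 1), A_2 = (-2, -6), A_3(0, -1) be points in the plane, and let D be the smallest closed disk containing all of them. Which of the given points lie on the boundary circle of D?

A_1, A_2, A_3

Side lengths²: A_1A_2² = 58, A_1A_3² = 29, A_2A_3² = 29.
Since A_1A_2² = 58 ≥ 29 + 29 = 58, the angle opposite A_1A_2 is not acute, so the smallest enclosing circle has A_1A_2 as diameter.
Centre = midpoint of A_1A_2 = (-3.5, -2.5), r² = 58/4 = 14.5.
The points at distance exactly r from the centre are A_1, A_2, A_3 — 3 points.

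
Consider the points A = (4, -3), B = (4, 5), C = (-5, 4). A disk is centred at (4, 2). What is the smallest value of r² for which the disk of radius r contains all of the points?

The required radius is the distance from (4, 2) to the farthest point.
Squared distances: 25, 9, 85.
Maximum is 85, attained at C.

85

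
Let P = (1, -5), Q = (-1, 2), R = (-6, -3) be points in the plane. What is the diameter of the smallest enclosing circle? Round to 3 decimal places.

Side lengths²: PQ² = 53, PR² = 53, QR² = 50.
Since PR² = 53 < 53 + 50 = 103, the triangle is acute, so the smallest enclosing circle is the circumcircle.
Circumcentre = (-35/18, -37/18), r² = 2809/162.
Diameter = 2r = 2√(2809/162) ≈ 8.328.

8.328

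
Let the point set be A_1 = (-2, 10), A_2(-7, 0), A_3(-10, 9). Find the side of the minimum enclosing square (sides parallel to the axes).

10

The bounding box has width 8 and height 10.
An axis-aligned square enclosing the set must have side ≥ max(width, height).
So the minimum side is max(8, 10) = 10.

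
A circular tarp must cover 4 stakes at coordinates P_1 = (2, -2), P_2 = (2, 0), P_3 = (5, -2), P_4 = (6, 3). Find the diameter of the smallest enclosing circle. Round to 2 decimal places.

The minimum enclosing circle of a finite set is fixed by two of the points (as a diameter) or three (as a circumcircle).
The farthest pair is P_1–P_4 with squared distance 41. The circle on this segment as diameter has centre (4, 0.5) and r² = 41/4 = 10.25.
Check P_2: distance² to centre = 4.25 ≤ 10.25, so it lies inside.
All remaining points lie in this disk, and no smaller disk contains both endpoints, so this is the minimum enclosing circle.
Diameter = 2r = 2√(10.25) ≈ 6.40.

6.40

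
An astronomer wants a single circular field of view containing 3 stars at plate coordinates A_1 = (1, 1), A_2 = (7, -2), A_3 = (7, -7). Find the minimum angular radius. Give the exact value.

Side lengths²: A_1A_2² = 45, A_1A_3² = 100, A_2A_3² = 25.
Since A_1A_3² = 100 ≥ 45 + 25 = 70, the angle opposite A_1A_3 is not acute, so the smallest enclosing circle has A_1A_3 as diameter.
Centre = midpoint of A_1A_3 = (4, -3), r² = 100/4 = 25.
r = √25 = 5.

5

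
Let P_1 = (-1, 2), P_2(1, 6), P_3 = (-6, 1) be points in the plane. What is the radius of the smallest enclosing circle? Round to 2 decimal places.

Side lengths²: P_1P_2² = 20, P_1P_3² = 26, P_2P_3² = 74.
Since P_2P_3² = 74 ≥ 26 + 20 = 46, the angle opposite P_2P_3 is not acute, so the smallest enclosing circle has P_2P_3 as diameter.
Centre = midpoint of P_2P_3 = (-2.5, 3.5), r² = 74/4 = 18.5.
r = √(18.5) ≈ 4.30.

4.30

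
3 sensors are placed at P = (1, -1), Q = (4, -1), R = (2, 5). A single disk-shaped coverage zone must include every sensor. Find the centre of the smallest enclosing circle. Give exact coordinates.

(2.5, 11/6)

Side lengths²: PQ² = 9, PR² = 37, QR² = 40.
Since QR² = 40 < 37 + 9 = 46, the triangle is acute, so the smallest enclosing circle is the circumcircle.
Circumcentre = (2.5, 11/6), r² = 185/18.
Centre = (2.5, 11/6).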